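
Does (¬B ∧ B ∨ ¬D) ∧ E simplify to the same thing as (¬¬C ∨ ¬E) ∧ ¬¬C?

E1: (¬B ∧ B ∨ ¬D) ∧ E
    = ¬D ∧ E   — complement / identity
E2: (¬¬C ∨ ¬E) ∧ ¬¬C
    = ¬¬C   — absorption
    = C   — double negation
These differ: at B=0, C=1, D=0, E=0, E1 = 0 but E2 = 1.

No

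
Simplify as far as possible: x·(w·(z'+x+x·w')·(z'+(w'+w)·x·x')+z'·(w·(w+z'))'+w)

x·(w·(z'+x+x·w')·(z'+(w'+w)·x·x')+z'·(w·(w+z'))'+w)
= x·(w·(z'+x+x·w')·(z'+(w'+w)·x·x')+z'·w'+w)   [absorption]
= x·(w·(z'+x)·(z'+(w'+w)·x·x')+z'·w'+w)   [absorption]
= x·(w·(z'+x)·(z'+x·x')+z'·w'+w)   [complement / identity]
= x·(w·(z'+x)·z'+z'·w'+w)   [complement / identity]
= x·(w·z'+z'·w'+w)   [absorption]
= x·(z'+w)   [distribution]

x·(z'+w)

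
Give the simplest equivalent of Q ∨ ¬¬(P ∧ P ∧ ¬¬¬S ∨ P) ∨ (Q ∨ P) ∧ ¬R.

Q ∨ P

Q ∨ ¬¬(P ∧ P ∧ ¬¬¬S ∨ P) ∨ (Q ∨ P) ∧ ¬R
= Q ∨ ¬¬(P ∧ P ∧ ¬S ∨ P) ∨ (Q ∨ P) ∧ ¬R   [double negation]
= Q ∨ ¬¬(P ∧ ¬S ∨ P) ∨ (Q ∨ P) ∧ ¬R   [idempotence]
= Q ∨ P ∧ ¬S ∨ P ∨ (Q ∨ P) ∧ ¬R   [double negation]
= Q ∨ P ∨ (Q ∨ P) ∧ ¬R   [absorption]
= Q ∨ P   [absorption]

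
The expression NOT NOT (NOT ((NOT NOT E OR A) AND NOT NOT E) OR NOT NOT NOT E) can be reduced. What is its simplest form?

NOT E

NOT NOT (NOT ((NOT NOT E OR A) AND NOT NOT E) OR NOT NOT NOT E)
= NOT ((NOT NOT E OR A) AND NOT NOT E AND NOT NOT E)   — De Morgan
= NOT (NOT NOT E AND NOT NOT E)   — absorption
= NOT NOT NOT E   — idempotence
= NOT E   — double negation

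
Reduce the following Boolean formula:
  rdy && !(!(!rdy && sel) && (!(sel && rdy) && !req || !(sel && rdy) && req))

rdy && !(!(!rdy && sel) && (!(sel && rdy) && !req || !(sel && rdy) && req))
= rdy && !(!(!rdy && sel) && !(sel && rdy))   [distribution]
= rdy && (!rdy && sel || sel && rdy)   [De Morgan]
= rdy && sel   [distribution]

rdy && sel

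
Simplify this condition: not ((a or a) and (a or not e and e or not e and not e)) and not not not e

not a and not e

not ((a or a) and (a or not e and e or not e and not e)) and not not not e
= not ((a or a) and (a or not e)) and not not not e
= not (a and (a or not e)) and not not not e
= not (a and (a or not e)) and not e
= not a and not e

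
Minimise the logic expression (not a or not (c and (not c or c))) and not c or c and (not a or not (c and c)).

(not a or not (c and (not c or c))) and not c or c and (not a or not (c and c))
= (not a or not (c and (not c or c))) and not c or c and (not a or not c)   (idempotence)
= (not a or not c) and not c or c and (not a or not c)   (complement / identity)
= not a or not c   (distribution)

not a or not c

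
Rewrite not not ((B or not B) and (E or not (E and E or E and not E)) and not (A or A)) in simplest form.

not A

not not ((B or not B) and (E or not (E and E or E and not E)) and not (A or A))
= not not ((B or not B) and (E or not E) and not (A or A))
= not not ((B or not B) and not (A or A))
= not not not (A or A)
= not (A or A)
= not A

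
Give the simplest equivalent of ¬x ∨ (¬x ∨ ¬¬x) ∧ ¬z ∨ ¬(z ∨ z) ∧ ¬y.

¬x ∨ (¬x ∨ ¬¬x) ∧ ¬z ∨ ¬(z ∨ z) ∧ ¬y
= ¬x ∨ (¬x ∨ x) ∧ ¬z ∨ ¬(z ∨ z) ∧ ¬y   [double negation]
= ¬x ∨ ¬z ∨ ¬(z ∨ z) ∧ ¬y   [complement / identity]
= ¬x ∨ ¬z ∨ ¬z ∧ ¬y   [idempotence]
= ¬x ∨ ¬z   [absorption]

¬x ∨ ¬z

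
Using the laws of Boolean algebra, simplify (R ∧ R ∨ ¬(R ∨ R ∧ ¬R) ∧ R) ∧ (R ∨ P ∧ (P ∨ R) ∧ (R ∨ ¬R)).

(R ∧ R ∨ ¬(R ∨ R ∧ ¬R) ∧ R) ∧ (R ∨ P ∧ (P ∨ R) ∧ (R ∨ ¬R))
= (R ∧ R ∨ ¬(R ∨ R ∧ ¬R) ∧ R) ∧ (R ∨ P ∧ (P ∨ R))   — complement / identity
= (R ∧ R ∨ ¬R ∧ R) ∧ (R ∨ P ∧ (P ∨ R))   — complement / identity
= (R ∧ R ∨ ¬R ∧ R) ∧ (R ∨ P)   — absorption
= R ∧ (R ∨ P)   — distribution
= R   — absorption

R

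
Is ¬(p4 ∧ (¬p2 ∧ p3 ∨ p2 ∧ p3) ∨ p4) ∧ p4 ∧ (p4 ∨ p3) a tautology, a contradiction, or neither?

contradiction

¬(p4 ∧ (¬p2 ∧ p3 ∨ p2 ∧ p3) ∨ p4) ∧ p4 ∧ (p4 ∨ p3)
= ¬(p4 ∧ p3 ∨ p4) ∧ p4 ∧ (p4 ∨ p3)   — distribution
= ¬(p4 ∧ p3 ∨ p4) ∧ p4   — absorption
= ¬p4 ∧ p4   — absorption
= False   — complement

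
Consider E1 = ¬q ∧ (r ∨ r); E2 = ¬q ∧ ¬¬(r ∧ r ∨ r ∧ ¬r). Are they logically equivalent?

Yes

E1: ¬q ∧ (r ∨ r)
    = ¬q ∧ r
E2: ¬q ∧ ¬¬(r ∧ r ∨ r ∧ ¬r)
    = ¬q ∧ ¬¬r
    = ¬q ∧ r
Both reduce to ¬q ∧ r, so they are equivalent.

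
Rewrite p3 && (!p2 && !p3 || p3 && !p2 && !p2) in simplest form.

p3 && !p2

p3 && (!p2 && !p3 || p3 && !p2 && !p2)
= p3 && (!p2 && !p3 || p3 && !p2)   — idempotence
= p3 && !p2   — distribution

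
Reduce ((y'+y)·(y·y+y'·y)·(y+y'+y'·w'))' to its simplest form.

((y'+y)·(y·y+y'·y)·(y+y'+y'·w'))'
= ((y'+y)·y·(y+y'+y'·w'))'   (distribution)
= ((y'+y)·y·(y+y'))'   (absorption)
= (y·(y+y'))'   (complement / identity)
= y'   (complement / identity)

y'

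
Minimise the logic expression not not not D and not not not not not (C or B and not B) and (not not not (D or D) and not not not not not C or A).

not D and not C

not not not D and not not not not not (C or B and not B) and (not not not (D or D) and not not not not not C or A)
= not not not D and not not not not not C and (not not not (D or D) and not not not not not C or A)   — complement / identity
= not not not D and not not not not not C and (not not not D and not not not not not C or A)   — idempotence
= not not not D and not not not not not C   — absorption
= not not not D and not not not C   — double negation
= not not not D and not C   — double negation
= not D and not C   — double negation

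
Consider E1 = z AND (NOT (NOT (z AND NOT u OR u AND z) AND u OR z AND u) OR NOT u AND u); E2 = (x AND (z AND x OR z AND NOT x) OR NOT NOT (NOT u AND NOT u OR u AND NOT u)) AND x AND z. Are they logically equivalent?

No

E1: z AND (NOT (NOT (z AND NOT u OR u AND z) AND u OR z AND u) OR NOT u AND u)
    = z AND (NOT (NOT z AND u OR z AND u) OR NOT u AND u)   (distribution)
    = z AND (NOT u OR NOT u AND u)   (distribution)
    = z AND NOT u   (complement / identity)
E2: (x AND (z AND x OR z AND NOT x) OR NOT NOT (NOT u AND NOT u OR u AND NOT u)) AND x AND z
    = (x AND (z AND x OR z AND NOT x) OR NOT NOT NOT u) AND x AND z   (distribution)
    = (x AND (z AND x OR z AND NOT x) OR NOT u) AND x AND z   (double negation)
    = (x AND z OR NOT u) AND x AND z   (distribution)
    = x AND z   (absorption)
These differ: at u=0, x=0, z=1, E1 = 1 but E2 = 0.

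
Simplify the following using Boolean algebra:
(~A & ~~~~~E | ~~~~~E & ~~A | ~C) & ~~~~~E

(~A & ~~~~~E | ~~~~~E & ~~A | ~C) & ~~~~~E
= (~A & ~~~~~E | ~~~~~E & A | ~C) & ~~~~~E
= (~~~~~E | ~C) & ~~~~~E
= ~~~~~E
= ~~~E
= ~E

~E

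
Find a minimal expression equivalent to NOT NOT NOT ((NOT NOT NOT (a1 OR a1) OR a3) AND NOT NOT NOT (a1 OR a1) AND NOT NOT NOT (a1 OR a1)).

a1

NOT NOT NOT ((NOT NOT NOT (a1 OR a1) OR a3) AND NOT NOT NOT (a1 OR a1) AND NOT NOT NOT (a1 OR a1))
= NOT NOT NOT ((NOT NOT NOT (a1 OR a1) OR a3) AND NOT NOT NOT (a1 OR a1))   [idempotence]
= NOT NOT NOT NOT NOT NOT (a1 OR a1)   [absorption]
= NOT NOT NOT NOT (a1 OR a1)   [double negation]
= NOT NOT NOT NOT a1   [idempotence]
= NOT NOT a1   [double negation]
= a1   [double negation]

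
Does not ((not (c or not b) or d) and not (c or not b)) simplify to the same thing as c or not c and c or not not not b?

Yes

E1: not ((not (c or not b) or d) and not (c or not b))
    = not not (c or not b)   — absorption
    = c or not b   — double negation
E2: c or not c and c or not not not b
    = c or not c and c or not b   — double negation
    = c or not b   — complement / identity
Both reduce to c or not b, so they are equivalent.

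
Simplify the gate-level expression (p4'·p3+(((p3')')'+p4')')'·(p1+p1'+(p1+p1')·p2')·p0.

(p4'·p3+(((p3')')'+p4')')'·(p1+p1'+(p1+p1')·p2')·p0
= (p4'·p3+(p3')'·p4)'·(p1+p1'+(p1+p1')·p2')·p0   — De Morgan
= (p4'·p3+p3·p4)'·(p1+p1'+(p1+p1')·p2')·p0   — double negation
= (p4'·p3+p3·p4)'·(p1+p1')·p0   — absorption
= p3'·(p1+p1')·p0   — distribution
= p3'·p0   — complement / identity

p3'·p0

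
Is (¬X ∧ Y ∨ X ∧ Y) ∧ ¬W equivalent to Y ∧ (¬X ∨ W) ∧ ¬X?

No

E1: (¬X ∧ Y ∨ X ∧ Y) ∧ ¬W
    = Y ∧ ¬W   (distribution)
E2: Y ∧ (¬X ∨ W) ∧ ¬X
    = Y ∧ ¬X   (absorption)
These differ: at W=1, X=0, Y=1, E1 = 0 but E2 = 1.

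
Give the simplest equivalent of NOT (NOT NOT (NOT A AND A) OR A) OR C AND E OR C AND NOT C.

NOT (NOT NOT (NOT A AND A) OR A) OR C AND E OR C AND NOT C
= NOT (NOT NOT (NOT A AND A) OR A) OR C AND E   (complement / identity)
= NOT (NOT A AND A OR A) OR C AND E   (double negation)
= NOT A OR C AND E   (complement / identity)

NOT A OR C AND E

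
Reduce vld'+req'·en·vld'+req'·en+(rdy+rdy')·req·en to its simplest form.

vld'+req'·en·vld'+req'·en+(rdy+rdy')·req·en
= vld'+req'·en·vld'+req'·en+req·en   (complement / identity)
= vld'+req'·en+req·en   (absorption)
= vld'+en   (distribution)

vld'+en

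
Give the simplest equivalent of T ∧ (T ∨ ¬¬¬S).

T

T ∧ (T ∨ ¬¬¬S)
= T ∧ (T ∨ ¬S)   — double negation
= T   — absorption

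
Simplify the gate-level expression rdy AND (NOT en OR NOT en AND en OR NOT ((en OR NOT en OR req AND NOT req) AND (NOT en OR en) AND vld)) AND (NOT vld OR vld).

rdy AND (NOT en OR NOT en AND en OR NOT ((en OR NOT en OR req AND NOT req) AND (NOT en OR en) AND vld)) AND (NOT vld OR vld)
= rdy AND (NOT en OR NOT en AND en OR NOT ((en OR (NOT en OR req AND NOT req) AND NOT en) AND vld)) AND (NOT vld OR vld)   [distribution]
= rdy AND (NOT en OR NOT en AND en OR NOT ((en OR NOT en AND NOT en) AND vld)) AND (NOT vld OR vld)   [complement / identity]
= rdy AND (NOT en OR NOT ((en OR NOT en AND NOT en) AND vld)) AND (NOT vld OR vld)   [complement / identity]
= rdy AND (NOT en OR NOT ((en OR NOT en) AND vld)) AND (NOT vld OR vld)   [idempotence]
= rdy AND (NOT en OR NOT ((en OR NOT en) AND vld))   [complement / identity]
= rdy AND (NOT en OR NOT vld)   [complement / identity]

rdy AND (NOT en OR NOT vld)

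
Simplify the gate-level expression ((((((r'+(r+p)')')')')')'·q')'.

((((((r'+(r+p)')')')')')'·q')'
= ((((r'+(r+p)')')')'·q')'
= (((r·(r+p))')'·q')'
= ((r')'·q')'
= r'+q

r'+q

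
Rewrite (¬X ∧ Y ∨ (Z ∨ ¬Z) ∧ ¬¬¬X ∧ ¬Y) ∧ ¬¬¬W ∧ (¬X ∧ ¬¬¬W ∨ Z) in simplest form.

¬X ∧ ¬W

(¬X ∧ Y ∨ (Z ∨ ¬Z) ∧ ¬¬¬X ∧ ¬Y) ∧ ¬¬¬W ∧ (¬X ∧ ¬¬¬W ∨ Z)
= (¬X ∧ Y ∨ (Z ∨ ¬Z) ∧ ¬X ∧ ¬Y) ∧ ¬¬¬W ∧ (¬X ∧ ¬¬¬W ∨ Z)   (double negation)
= (¬X ∧ Y ∨ ¬X ∧ ¬Y) ∧ ¬¬¬W ∧ (¬X ∧ ¬¬¬W ∨ Z)   (complement / identity)
= ¬X ∧ ¬¬¬W ∧ (¬X ∧ ¬¬¬W ∨ Z)   (distribution)
= ¬X ∧ ¬¬¬W   (absorption)
= ¬X ∧ ¬W   (double negation)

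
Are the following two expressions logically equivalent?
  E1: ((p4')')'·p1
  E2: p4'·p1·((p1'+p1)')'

E1: ((p4')')'·p1
    = p4'·p1
E2: p4'·p1·((p1'+p1)')'
    = p4'·p1·(p1'+p1)
    = p4'·p1
Both reduce to p4'·p1, so they are equivalent.

Yes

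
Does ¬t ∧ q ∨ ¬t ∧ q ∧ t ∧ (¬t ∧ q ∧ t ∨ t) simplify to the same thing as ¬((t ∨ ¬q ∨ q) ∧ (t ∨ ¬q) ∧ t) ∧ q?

E1: ¬t ∧ q ∨ ¬t ∧ q ∧ t ∧ (¬t ∧ q ∧ t ∨ t)
    = ¬t ∧ q ∨ ¬t ∧ q ∧ t   — absorption
    = ¬t ∧ q   — absorption
E2: ¬((t ∨ ¬q ∨ q) ∧ (t ∨ ¬q) ∧ t) ∧ q
    = ¬((t ∨ ¬q) ∧ t) ∧ q   — absorption
    = ¬t ∧ q   — absorption
Both reduce to ¬t ∧ q, so they are equivalent.

Yes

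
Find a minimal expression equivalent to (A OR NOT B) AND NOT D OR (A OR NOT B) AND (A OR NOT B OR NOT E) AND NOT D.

(A OR NOT B) AND NOT D

(A OR NOT B) AND NOT D OR (A OR NOT B) AND (A OR NOT B OR NOT E) AND NOT D
= (A OR NOT B) AND NOT D OR (A OR NOT B) AND NOT D
= (A OR NOT B) AND NOT D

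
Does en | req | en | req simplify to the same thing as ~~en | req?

E1: en | req | en | req
    = en | req   — idempotence
E2: ~~en | req
    = en | req   — double negation
Both reduce to en | req, so they are equivalent.

Yes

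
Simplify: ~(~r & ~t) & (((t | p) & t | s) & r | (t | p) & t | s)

~(~r & ~t) & (((t | p) & t | s) & r | (t | p) & t | s)
= ~(~r & ~t) & ((t | p) & t | s)   [absorption]
= ~(~r & ~t) & (t | s)   [absorption]
= (r | t) & (t | s)   [De Morgan]
= r & s | t   [distribution]

r & s | t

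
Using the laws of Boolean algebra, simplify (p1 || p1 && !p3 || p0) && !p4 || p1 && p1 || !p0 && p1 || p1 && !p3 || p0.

(p1 || p1 && !p3 || p0) && !p4 || p1 && p1 || !p0 && p1 || p1 && !p3 || p0
= (p1 || p1 && !p3 || p0) && !p4 || p1 && (p1 || !p0) || p1 && !p3 || p0
= (p1 || p1 && !p3 || p0) && !p4 || p1 || p1 && !p3 || p0
= p1 || p1 && !p3 || p0
= p1 || p0

p1 || p0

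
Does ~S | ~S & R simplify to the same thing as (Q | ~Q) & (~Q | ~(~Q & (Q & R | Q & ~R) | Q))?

No

E1: ~S | ~S & R
    = ~S   — absorption
E2: (Q | ~Q) & (~Q | ~(~Q & (Q & R | Q & ~R) | Q))
    = ~Q | ~(~Q & (Q & R | Q & ~R) | Q)   — complement / identity
    = ~Q | ~(~Q & Q | Q)   — distribution
    = ~Q | ~Q   — complement / identity
    = ~Q   — idempotence
These differ: at Q=1, R=1, S=0, E1 = 1 but E2 = 0.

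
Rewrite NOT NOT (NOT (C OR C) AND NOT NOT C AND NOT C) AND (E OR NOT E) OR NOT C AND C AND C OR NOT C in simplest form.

NOT C

NOT NOT (NOT (C OR C) AND NOT NOT C AND NOT C) AND (E OR NOT E) OR NOT C AND C AND C OR NOT C
= NOT (C OR C) AND NOT NOT C AND NOT C AND (E OR NOT E) OR NOT C AND C AND C OR NOT C
= NOT C AND NOT NOT C AND NOT C AND (E OR NOT E) OR NOT C AND C AND C OR NOT C
= NOT C AND C AND NOT C AND (E OR NOT E) OR NOT C AND C AND C OR NOT C
= NOT C AND C AND NOT C OR NOT C AND C AND C OR NOT C
= NOT C AND C OR NOT C
= NOT C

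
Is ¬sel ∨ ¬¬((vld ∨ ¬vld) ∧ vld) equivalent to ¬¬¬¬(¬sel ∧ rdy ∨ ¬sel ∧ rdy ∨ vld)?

No

E1: ¬sel ∨ ¬¬((vld ∨ ¬vld) ∧ vld)
    = ¬sel ∨ ¬¬vld   (complement / identity)
    = ¬sel ∨ vld   (double negation)
E2: ¬¬¬¬(¬sel ∧ rdy ∨ ¬sel ∧ rdy ∨ vld)
    = ¬¬(¬sel ∧ rdy ∨ ¬sel ∧ rdy ∨ vld)   (double negation)
    = ¬¬(¬sel ∧ rdy ∨ vld)   (idempotence)
    = ¬sel ∧ rdy ∨ vld   (double negation)
These differ: at rdy=0, sel=0, vld=0, E1 = 1 but E2 = 0.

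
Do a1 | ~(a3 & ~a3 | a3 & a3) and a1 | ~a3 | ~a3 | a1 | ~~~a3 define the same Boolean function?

Yes

E1: a1 | ~(a3 & ~a3 | a3 & a3)
    = a1 | ~a3   [distribution]
E2: a1 | ~a3 | ~a3 | a1 | ~~~a3
    = a1 | ~a3 | ~a3 | a1 | ~a3   [double negation]
    = a1 | ~a3 | a1 | ~a3   [idempotence]
    = a1 | ~a3   [idempotence]
Both reduce to a1 | ~a3, so they are equivalent.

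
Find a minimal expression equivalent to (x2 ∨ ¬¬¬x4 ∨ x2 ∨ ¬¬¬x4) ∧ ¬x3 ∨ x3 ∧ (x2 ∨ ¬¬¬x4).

(x2 ∨ ¬¬¬x4 ∨ x2 ∨ ¬¬¬x4) ∧ ¬x3 ∨ x3 ∧ (x2 ∨ ¬¬¬x4)
= (x2 ∨ ¬¬¬x4) ∧ ¬x3 ∨ x3 ∧ (x2 ∨ ¬¬¬x4)
= x2 ∨ ¬¬¬x4
= x2 ∨ ¬x4

x2 ∨ ¬x4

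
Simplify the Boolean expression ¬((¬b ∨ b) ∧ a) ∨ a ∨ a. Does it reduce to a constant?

True

¬((¬b ∨ b) ∧ a) ∨ a ∨ a
= ¬a ∨ a ∨ a
= ¬a ∨ a
= True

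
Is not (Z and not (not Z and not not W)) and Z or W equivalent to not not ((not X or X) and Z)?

E1: not (Z and not (not Z and not not W)) and Z or W
    = not (Z and (Z or not W)) and Z or W
    = not Z and Z or W
    = W
E2: not not ((not X or X) and Z)
    = (not X or X) and Z
    = Z
These differ: at W=1, X=0, Z=0, E1 = 1 but E2 = 0.

No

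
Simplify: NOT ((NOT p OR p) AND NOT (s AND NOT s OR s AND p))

NOT ((NOT p OR p) AND NOT (s AND NOT s OR s AND p))
= NOT ((NOT p OR p) AND NOT (s AND p))   (complement / identity)
= NOT NOT (s AND p)   (complement / identity)
= s AND p   (double negation)

s AND p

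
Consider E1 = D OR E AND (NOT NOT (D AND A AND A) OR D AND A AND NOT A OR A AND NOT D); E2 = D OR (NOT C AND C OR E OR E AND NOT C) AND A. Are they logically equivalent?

Yes

E1: D OR E AND (NOT NOT (D AND A AND A) OR D AND A AND NOT A OR A AND NOT D)
    = D OR E AND (D AND A AND A OR D AND A AND NOT A OR A AND NOT D)   (double negation)
    = D OR E AND (D AND A OR A AND NOT D)   (distribution)
    = D OR E AND A   (distribution)
E2: D OR (NOT C AND C OR E OR E AND NOT C) AND A
    = D OR (E OR E AND NOT C) AND A   (complement / identity)
    = D OR E AND A   (absorption)
Both reduce to D OR E AND A, so they are equivalent.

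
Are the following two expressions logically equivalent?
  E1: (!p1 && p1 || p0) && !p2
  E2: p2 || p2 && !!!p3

E1: (!p1 && p1 || p0) && !p2
    = p0 && !p2
E2: p2 || p2 && !!!p3
    = p2 || p2 && !p3
    = p2
These differ: at p0=1, p1=0, p2=1, p3=0, E1 = 0 but E2 = 1.

No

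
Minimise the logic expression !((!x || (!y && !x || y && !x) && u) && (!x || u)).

x

!((!x || (!y && !x || y && !x) && u) && (!x || u))
= !((!x || !x && u) && (!x || u))   [distribution]
= !(!x && (!x || u))   [absorption]
= !!x   [absorption]
= x   [double negation]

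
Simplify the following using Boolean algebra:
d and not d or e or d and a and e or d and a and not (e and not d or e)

e or d and a

d and not d or e or d and a and e or d and a and not (e and not d or e)
= e or d and a and e or d and a and not (e and not d or e)
= e or d and a and e or d and a and not e
= e or d and a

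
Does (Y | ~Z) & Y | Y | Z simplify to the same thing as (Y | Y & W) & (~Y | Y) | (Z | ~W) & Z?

E1: (Y | ~Z) & Y | Y | Z
    = Y | Y | Z   [absorption]
    = Y | Z   [idempotence]
E2: (Y | Y & W) & (~Y | Y) | (Z | ~W) & Z
    = Y | Y & W | (Z | ~W) & Z   [complement / identity]
    = Y | Y & W | Z   [absorption]
    = Y | Z   [absorption]
Both reduce to Y | Z, so they are equivalent.

Yes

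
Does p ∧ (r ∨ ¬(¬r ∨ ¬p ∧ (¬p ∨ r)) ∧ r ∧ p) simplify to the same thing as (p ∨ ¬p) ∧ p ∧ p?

No

E1: p ∧ (r ∨ ¬(¬r ∨ ¬p ∧ (¬p ∨ r)) ∧ r ∧ p)
    = p ∧ (r ∨ ¬(¬r ∨ ¬p) ∧ r ∧ p)
    = p ∧ (r ∨ r ∧ p ∧ r ∧ p)
    = p ∧ (r ∨ r ∧ p)
    = p ∧ r
E2: (p ∨ ¬p) ∧ p ∧ p
    = p ∧ p
    = p
These differ: at p=1, r=0, E1 = 0 but E2 = 1.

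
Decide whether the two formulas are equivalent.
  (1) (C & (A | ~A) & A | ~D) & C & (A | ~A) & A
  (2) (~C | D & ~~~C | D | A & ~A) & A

E1: (C & (A | ~A) & A | ~D) & C & (A | ~A) & A
    = C & (A | ~A) & A   [absorption]
    = C & A   [complement / identity]
E2: (~C | D & ~~~C | D | A & ~A) & A
    = (~C | D & ~~~C | D) & A   [complement / identity]
    = (~C | D & ~C | D) & A   [double negation]
    = (~C | D) & A   [absorption]
These differ: at A=1, C=0, D=0, E1 = 0 but E2 = 1.

No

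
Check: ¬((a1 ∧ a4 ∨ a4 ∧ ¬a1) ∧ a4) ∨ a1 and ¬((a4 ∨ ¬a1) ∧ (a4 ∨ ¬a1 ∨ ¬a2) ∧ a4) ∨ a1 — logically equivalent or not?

E1: ¬((a1 ∧ a4 ∨ a4 ∧ ¬a1) ∧ a4) ∨ a1
    = ¬(a4 ∧ a4) ∨ a1   (distribution)
    = ¬a4 ∨ a1   (idempotence)
E2: ¬((a4 ∨ ¬a1) ∧ (a4 ∨ ¬a1 ∨ ¬a2) ∧ a4) ∨ a1
    = ¬((a4 ∨ ¬a1) ∧ a4) ∨ a1   (absorption)
    = ¬a4 ∨ a1   (absorption)
Both reduce to ¬a4 ∨ a1, so they are equivalent.

Yes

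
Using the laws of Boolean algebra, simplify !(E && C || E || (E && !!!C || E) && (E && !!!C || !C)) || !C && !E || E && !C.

!E || !C

!(E && C || E || (E && !!!C || E) && (E && !!!C || !C)) || !C && !E || E && !C
= !(E && C || E || (E && !!!C || E) && (E && !!!C || !C)) || !C   [distribution]
= !(E || (E && !!!C || E) && (E && !!!C || !C)) || !C   [absorption]
= !(E || E && !C || E && !!!C) || !C   [distribution]
= !(E || E && !C || E && !C) || !C   [double negation]
= !(E || E && !C) || !C   [idempotence]
= !E || !C   [absorption]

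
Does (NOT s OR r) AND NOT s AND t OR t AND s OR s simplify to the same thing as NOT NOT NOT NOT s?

E1: (NOT s OR r) AND NOT s AND t OR t AND s OR s
    = NOT s AND t OR t AND s OR s   — absorption
    = t OR s   — distribution
E2: NOT NOT NOT NOT s
    = NOT NOT s   — double negation
    = s   — double negation
These differ: at r=1, s=0, t=1, E1 = 1 but E2 = 0.

No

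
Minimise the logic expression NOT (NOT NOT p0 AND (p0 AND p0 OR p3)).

NOT p0

NOT (NOT NOT p0 AND (p0 AND p0 OR p3))
= NOT (p0 AND (p0 AND p0 OR p3))   [double negation]
= NOT (p0 AND (p0 OR p3))   [idempotence]
= NOT p0   [absorption]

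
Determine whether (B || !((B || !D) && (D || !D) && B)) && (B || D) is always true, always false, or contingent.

contingent

(B || !((B || !D) && (D || !D) && B)) && (B || D)
= (B || !((B || !D) && B)) && (B || D)   (complement / identity)
= (B || !B) && (B || D)   (absorption)
= B || D   (complement / identity)
This depends on B, D, so it is not a constant.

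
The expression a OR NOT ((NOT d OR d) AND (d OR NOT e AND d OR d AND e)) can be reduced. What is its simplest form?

a OR NOT d

a OR NOT ((NOT d OR d) AND (d OR NOT e AND d OR d AND e))
= a OR NOT (NOT d AND (NOT e AND d OR d AND e) OR d)   — distribution
= a OR NOT (NOT d AND d OR d)   — distribution
= a OR NOT d   — complement / identity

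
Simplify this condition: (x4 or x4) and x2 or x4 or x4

(x4 or x4) and x2 or x4 or x4
= x4 or x4
= x4

x4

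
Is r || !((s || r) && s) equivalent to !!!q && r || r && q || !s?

E1: r || !((s || r) && s)
    = r || !s   (absorption)
E2: !!!q && r || r && q || !s
    = !q && r || r && q || !s   (double negation)
    = r || !s   (distribution)
Both reduce to r || !s, so they are equivalent.

Yes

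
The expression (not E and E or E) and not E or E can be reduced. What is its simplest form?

E

(not E and E or E) and not E or E
= E and not E or E
= E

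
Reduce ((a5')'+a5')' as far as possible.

((a5')'+a5')'
= a5'·a5   (De Morgan)
= 0   (complement)

0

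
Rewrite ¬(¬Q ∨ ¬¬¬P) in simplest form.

Q ∧ P

¬(¬Q ∨ ¬¬¬P)
= ¬(¬Q ∨ ¬P)   — double negation
= Q ∧ P   — De Morgan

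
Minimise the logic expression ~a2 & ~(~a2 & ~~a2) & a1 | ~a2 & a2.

~a2 & a1

~a2 & ~(~a2 & ~~a2) & a1 | ~a2 & a2
= ~a2 & (a2 | ~a2) & a1 | ~a2 & a2
= ~a2 & a1 | ~a2 & a2
= ~a2 & a1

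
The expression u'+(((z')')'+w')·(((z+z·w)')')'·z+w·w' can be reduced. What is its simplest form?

u'

u'+(((z')')'+w')·(((z+z·w)')')'·z+w·w'
= u'+(((z')')'+w')·(z+z·w)'·z+w·w'   [double negation]
= u'+(((z')')'+w')·(z+z·w)'·z   [complement / identity]
= u'+(((z')')'+w')·z'·z   [absorption]
= u'+(z'+w')·z'·z   [double negation]
= u'+z'·z   [absorption]
= u'   [complement / identity]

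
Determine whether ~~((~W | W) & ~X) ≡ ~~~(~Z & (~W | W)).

E1: ~~((~W | W) & ~X)
    = ~~~X
    = ~X
E2: ~~~(~Z & (~W | W))
    = ~(~Z & (~W | W))
    = ~~Z
    = Z
These differ: at W=0, X=1, Z=1, E1 = 0 but E2 = 1.

No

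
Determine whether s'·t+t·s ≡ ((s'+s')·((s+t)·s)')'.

No

E1: s'·t+t·s
    = t   — distribution
E2: ((s'+s')·((s+t)·s)')'
    = (s'·((s+t)·s)')'   — idempotence
    = (s'·s')'   — absorption
    = (s')'   — idempotence
    = s   — double negation
These differ: at s=0, t=1, E1 = 1 but E2 = 0.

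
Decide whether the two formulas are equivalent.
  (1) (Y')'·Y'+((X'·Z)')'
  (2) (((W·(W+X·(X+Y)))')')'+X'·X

E1: (Y')'·Y'+((X'·Z)')'
    = Y·Y'+((X'·Z)')'   (double negation)
    = ((X'·Z)')'   (complement / identity)
    = X'·Z   (double negation)
E2: (((W·(W+X·(X+Y)))')')'+X'·X
    = (((W·(W+X))')')'+X'·X   (absorption)
    = (((W·(W+X))')')'   (complement / identity)
    = ((W')')'   (absorption)
    = W'   (double negation)
These differ: at W=0, X=0, Y=1, Z=0, E1 = 0 but E2 = 1.

No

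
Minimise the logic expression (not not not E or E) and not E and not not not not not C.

(not not not E or E) and not E and not not not not not C
= (not not not E or E) and not E and not not not C   — double negation
= (not not not E or E) and not E and not C   — double negation
= (not E or E) and not E and not C   — double negation
= not E and not C   — complement / identity

not E and not C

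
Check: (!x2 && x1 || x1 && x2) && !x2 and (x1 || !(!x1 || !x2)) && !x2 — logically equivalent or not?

Yes

E1: (!x2 && x1 || x1 && x2) && !x2
    = x1 && !x2   [distribution]
E2: (x1 || !(!x1 || !x2)) && !x2
    = (x1 || x1 && x2) && !x2   [De Morgan]
    = x1 && !x2   [absorption]
Both reduce to x1 && !x2, so they are equivalent.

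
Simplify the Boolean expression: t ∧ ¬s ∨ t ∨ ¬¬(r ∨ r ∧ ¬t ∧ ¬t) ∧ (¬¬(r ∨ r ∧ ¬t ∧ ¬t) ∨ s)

t ∧ ¬s ∨ t ∨ ¬¬(r ∨ r ∧ ¬t ∧ ¬t) ∧ (¬¬(r ∨ r ∧ ¬t ∧ ¬t) ∨ s)
= t ∧ ¬s ∨ t ∨ ¬¬(r ∨ r ∧ ¬t ∧ ¬t)
= t ∧ ¬s ∨ t ∨ ¬¬(r ∨ r ∧ ¬t)
= t ∧ ¬s ∨ t ∨ r ∨ r ∧ ¬t
= t ∧ ¬s ∨ t ∨ r
= t ∨ r

t ∨ r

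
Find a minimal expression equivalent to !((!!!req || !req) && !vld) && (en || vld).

!((!!!req || !req) && !vld) && (en || vld)
= !((!req || !req) && !vld) && (en || vld)   — double negation
= !(!req && !vld) && (en || vld)   — idempotence
= (req || vld) && (en || vld)   — De Morgan
= vld || req && en   — distribution

vld || req && en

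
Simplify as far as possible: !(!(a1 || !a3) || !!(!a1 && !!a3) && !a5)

a1 || !a3

!(!(a1 || !a3) || !!(!a1 && !!a3) && !a5)
= !(!(a1 || !a3) || !(a1 || !a3) && !a5)
= !!(a1 || !a3)
= a1 || !a3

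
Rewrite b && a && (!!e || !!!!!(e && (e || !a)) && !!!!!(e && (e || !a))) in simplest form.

b && a

b && a && (!!e || !!!!!(e && (e || !a)) && !!!!!(e && (e || !a)))
= b && a && (!!e || !!!!!(e && (e || !a)))   — idempotence
= b && a && (e || !!!!!(e && (e || !a)))   — double negation
= b && a && (e || !!!(e && (e || !a)))   — double negation
= b && a && (e || !!!e)   — absorption
= b && a && (e || !e)   — double negation
= b && a   — complement / identity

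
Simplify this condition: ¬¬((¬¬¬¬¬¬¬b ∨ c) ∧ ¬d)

¬¬((¬¬¬¬¬¬¬b ∨ c) ∧ ¬d)
= ¬¬((¬¬¬¬¬b ∨ c) ∧ ¬d)
= ¬¬((¬¬¬b ∨ c) ∧ ¬d)
= (¬¬¬b ∨ c) ∧ ¬d
= (¬b ∨ c) ∧ ¬d

(¬b ∨ c) ∧ ¬d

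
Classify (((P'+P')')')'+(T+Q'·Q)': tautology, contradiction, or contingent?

(((P'+P')')')'+(T+Q'·Q)'
= (P'+P')'+(T+Q'·Q)'
= P·P+(T+Q'·Q)'
= P·P+T'
= P+T'
This depends on P, T, so it is not a constant.

contingent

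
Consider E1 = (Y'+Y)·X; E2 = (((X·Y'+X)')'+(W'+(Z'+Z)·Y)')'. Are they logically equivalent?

No

E1: (Y'+Y)·X
    = X   (complement / identity)
E2: (((X·Y'+X)')'+(W'+(Z'+Z)·Y)')'
    = (((X·Y'+X)')'+(W'+Y)')'   (complement / identity)
    = (X·Y'+X)'·(W'+Y)   (De Morgan)
    = X'·(W'+Y)   (absorption)
These differ: at W=0, X=1, Y=0, Z=0, E1 = 1 but E2 = 0.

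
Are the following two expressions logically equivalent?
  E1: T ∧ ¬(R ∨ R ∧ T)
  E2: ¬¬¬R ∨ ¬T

E1: T ∧ ¬(R ∨ R ∧ T)
    = T ∧ ¬R   [absorption]
E2: ¬¬¬R ∨ ¬T
    = ¬R ∨ ¬T   [double negation]
These differ: at R=0, T=0, E1 = 0 but E2 = 1.

No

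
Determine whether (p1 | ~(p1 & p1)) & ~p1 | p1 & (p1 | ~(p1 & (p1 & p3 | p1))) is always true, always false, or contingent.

always true

(p1 | ~(p1 & p1)) & ~p1 | p1 & (p1 | ~(p1 & (p1 & p3 | p1)))
= (p1 | ~(p1 & p1)) & ~p1 | p1 & (p1 | ~(p1 & p1))   [absorption]
= p1 | ~(p1 & p1)   [distribution]
= p1 | ~p1   [idempotence]
= 1   [complement]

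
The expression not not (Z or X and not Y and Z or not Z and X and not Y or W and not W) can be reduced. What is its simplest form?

Z or X and not Y

not not (Z or X and not Y and Z or not Z and X and not Y or W and not W)
= not not (Z or X and not Y or W and not W)   — distribution
= not not (Z or X and not Y)   — complement / identity
= Z or X and not Y   — double negation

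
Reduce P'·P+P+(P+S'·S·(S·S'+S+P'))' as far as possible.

1

P'·P+P+(P+S'·S·(S·S'+S+P'))'
= P+(P+S'·S·(S·S'+S+P'))'
= P+(P+S'·S·(S+P'))'
= P+(P+S'·S)'
= P+P'
= 1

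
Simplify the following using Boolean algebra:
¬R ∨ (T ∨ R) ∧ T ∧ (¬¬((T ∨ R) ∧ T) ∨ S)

¬R ∨ (T ∨ R) ∧ T ∧ (¬¬((T ∨ R) ∧ T) ∨ S)
= ¬R ∨ (T ∨ R) ∧ T ∧ ((T ∨ R) ∧ T ∨ S)
= ¬R ∨ (T ∨ R) ∧ T
= ¬R ∨ T

¬R ∨ T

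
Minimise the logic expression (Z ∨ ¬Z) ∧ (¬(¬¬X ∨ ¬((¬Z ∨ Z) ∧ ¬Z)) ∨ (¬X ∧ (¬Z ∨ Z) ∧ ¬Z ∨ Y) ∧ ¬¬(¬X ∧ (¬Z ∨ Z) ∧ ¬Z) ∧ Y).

¬X ∧ ¬Z

(Z ∨ ¬Z) ∧ (¬(¬¬X ∨ ¬((¬Z ∨ Z) ∧ ¬Z)) ∨ (¬X ∧ (¬Z ∨ Z) ∧ ¬Z ∨ Y) ∧ ¬¬(¬X ∧ (¬Z ∨ Z) ∧ ¬Z) ∧ Y)
= (Z ∨ ¬Z) ∧ (¬(¬¬X ∨ ¬((¬Z ∨ Z) ∧ ¬Z)) ∨ (¬X ∧ (¬Z ∨ Z) ∧ ¬Z ∨ Y) ∧ ¬X ∧ (¬Z ∨ Z) ∧ ¬Z ∧ Y)   [double negation]
= ¬(¬¬X ∨ ¬((¬Z ∨ Z) ∧ ¬Z)) ∨ (¬X ∧ (¬Z ∨ Z) ∧ ¬Z ∨ Y) ∧ ¬X ∧ (¬Z ∨ Z) ∧ ¬Z ∧ Y   [complement / identity]
= ¬(¬¬X ∨ ¬((¬Z ∨ Z) ∧ ¬Z)) ∨ ¬X ∧ (¬Z ∨ Z) ∧ ¬Z ∧ Y   [absorption]
= ¬X ∧ (¬Z ∨ Z) ∧ ¬Z ∨ ¬X ∧ (¬Z ∨ Z) ∧ ¬Z ∧ Y   [De Morgan]
= ¬X ∧ (¬Z ∨ Z) ∧ ¬Z   [absorption]
= ¬X ∧ ¬Z   [complement / identity]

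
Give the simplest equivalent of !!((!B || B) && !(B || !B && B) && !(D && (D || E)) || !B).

!!((!B || B) && !(B || !B && B) && !(D && (D || E)) || !B)
= !!((!B || B) && !(B || !B && B) && !D || !B)   — absorption
= !!((!B || B) && !B && !D || !B)   — complement / identity
= !!(!B && !D || !B)   — complement / identity
= !!!B   — absorption
= !B   — double negation

!B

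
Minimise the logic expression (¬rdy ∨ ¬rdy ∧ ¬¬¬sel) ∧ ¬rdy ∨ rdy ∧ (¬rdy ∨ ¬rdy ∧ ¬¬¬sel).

(¬rdy ∨ ¬rdy ∧ ¬¬¬sel) ∧ ¬rdy ∨ rdy ∧ (¬rdy ∨ ¬rdy ∧ ¬¬¬sel)
= ¬rdy ∨ ¬rdy ∧ ¬¬¬sel   [distribution]
= ¬rdy ∨ ¬rdy ∧ ¬sel   [double negation]
= ¬rdy   [absorption]

¬rdy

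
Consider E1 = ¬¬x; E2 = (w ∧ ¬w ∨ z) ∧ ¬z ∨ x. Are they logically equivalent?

Yes

E1: ¬¬x
    = x   — double negation
E2: (w ∧ ¬w ∨ z) ∧ ¬z ∨ x
    = z ∧ ¬z ∨ x   — complement / identity
    = x   — complement / identity
Both reduce to x, so they are equivalent.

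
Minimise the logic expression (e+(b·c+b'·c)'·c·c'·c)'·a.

(e+(b·c+b'·c)'·c·c'·c)'·a
= (e+c'·c·c'·c)'·a   [distribution]
= (e+c'·c)'·a   [idempotence]
= e'·a   [complement / identity]

e'·a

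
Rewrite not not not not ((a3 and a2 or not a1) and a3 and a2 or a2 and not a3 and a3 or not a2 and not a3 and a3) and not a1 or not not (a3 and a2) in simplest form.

not not not not ((a3 and a2 or not a1) and a3 and a2 or a2 and not a3 and a3 or not a2 and not a3 and a3) and not a1 or not not (a3 and a2)
= not not not not (a3 and a2 or a2 and not a3 and a3 or not a2 and not a3 and a3) and not a1 or not not (a3 and a2)   [absorption]
= not not not not (a3 and a2 or not a3 and a3) and not a1 or not not (a3 and a2)   [distribution]
= not not not not (a3 and a2) and not a1 or not not (a3 and a2)   [complement / identity]
= not not (a3 and a2) and not a1 or not not (a3 and a2)   [double negation]
= not not (a3 and a2)   [absorption]
= a3 and a2   [double negation]

a3 and a2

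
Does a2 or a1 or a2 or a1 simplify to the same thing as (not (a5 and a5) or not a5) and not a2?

E1: a2 or a1 or a2 or a1
    = a2 or a1   [idempotence]
E2: (not (a5 and a5) or not a5) and not a2
    = (not a5 or not a5) and not a2   [idempotence]
    = not a5 and not a2   [idempotence]
These differ: at a1=1, a2=1, a5=1, E1 = 1 but E2 = 0.

No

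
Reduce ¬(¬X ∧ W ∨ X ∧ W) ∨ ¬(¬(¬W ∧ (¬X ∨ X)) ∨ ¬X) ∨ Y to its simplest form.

¬W ∨ Y

¬(¬X ∧ W ∨ X ∧ W) ∨ ¬(¬(¬W ∧ (¬X ∨ X)) ∨ ¬X) ∨ Y
= ¬(¬X ∧ W ∨ X ∧ W) ∨ ¬(¬¬W ∨ ¬X) ∨ Y
= ¬W ∨ ¬(¬¬W ∨ ¬X) ∨ Y
= ¬W ∨ ¬W ∧ X ∨ Y
= ¬W ∨ Y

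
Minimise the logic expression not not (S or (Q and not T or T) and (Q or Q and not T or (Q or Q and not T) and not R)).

not not (S or (Q and not T or T) and (Q or Q and not T or (Q or Q and not T) and not R))
= not not (S or (Q and not T or T) and (Q or Q and not T))   (absorption)
= S or (Q and not T or T) and (Q or Q and not T)   (double negation)
= S or Q and not T or T and Q   (distribution)
= S or Q   (distribution)

S or Q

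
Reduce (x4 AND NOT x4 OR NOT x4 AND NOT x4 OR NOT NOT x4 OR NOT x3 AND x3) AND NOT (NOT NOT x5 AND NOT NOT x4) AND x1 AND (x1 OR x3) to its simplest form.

(x4 AND NOT x4 OR NOT x4 AND NOT x4 OR NOT NOT x4 OR NOT x3 AND x3) AND NOT (NOT NOT x5 AND NOT NOT x4) AND x1 AND (x1 OR x3)
= (x4 AND NOT x4 OR NOT x4 AND NOT x4 OR NOT NOT x4 OR NOT x3 AND x3) AND (NOT x5 OR NOT x4) AND x1 AND (x1 OR x3)   — De Morgan
= (NOT x4 OR NOT NOT x4 OR NOT x3 AND x3) AND (NOT x5 OR NOT x4) AND x1 AND (x1 OR x3)   — distribution
= (NOT x4 OR NOT NOT x4) AND (NOT x5 OR NOT x4) AND x1 AND (x1 OR x3)   — complement / identity
= (NOT x4 OR x4) AND (NOT x5 OR NOT x4) AND x1 AND (x1 OR x3)   — double negation
= (NOT x4 OR x4) AND (NOT x5 OR NOT x4) AND x1   — absorption
= (NOT x5 OR NOT x4) AND x1   — complement / identity

(NOT x5 OR NOT x4) AND x1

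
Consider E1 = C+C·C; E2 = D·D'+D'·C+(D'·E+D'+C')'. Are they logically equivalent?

E1: C+C·C
    = C+C
    = C
E2: D·D'+D'·C+(D'·E+D'+C')'
    = D·D'+D'·C+(D'+C')'
    = D·D'+D'·C+D·C
    = D'·C+D·C
    = C
Both reduce to C, so they are equivalent.

Yes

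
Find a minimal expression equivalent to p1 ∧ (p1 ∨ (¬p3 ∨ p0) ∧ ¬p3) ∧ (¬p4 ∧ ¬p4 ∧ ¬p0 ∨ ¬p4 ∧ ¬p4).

p1 ∧ (p1 ∨ (¬p3 ∨ p0) ∧ ¬p3) ∧ (¬p4 ∧ ¬p4 ∧ ¬p0 ∨ ¬p4 ∧ ¬p4)
= p1 ∧ (p1 ∨ ¬p3) ∧ (¬p4 ∧ ¬p4 ∧ ¬p0 ∨ ¬p4 ∧ ¬p4)   — absorption
= p1 ∧ (¬p4 ∧ ¬p4 ∧ ¬p0 ∨ ¬p4 ∧ ¬p4)   — absorption
= p1 ∧ ¬p4 ∧ ¬p4   — absorption
= p1 ∧ ¬p4   — idempotence

p1 ∧ ¬p4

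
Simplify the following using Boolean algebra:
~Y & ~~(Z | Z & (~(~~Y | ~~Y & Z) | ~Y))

~Y & Z

~Y & ~~(Z | Z & (~(~~Y | ~~Y & Z) | ~Y))
= ~Y & ~~(Z | Z & (~~~Y | ~Y))
= ~Y & ~~(Z | Z & (~Y | ~Y))
= ~Y & ~~(Z | Z & ~Y)
= ~Y & ~~Z
= ~Y & Z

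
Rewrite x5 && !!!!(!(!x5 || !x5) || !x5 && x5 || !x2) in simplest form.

x5 && !!!!(!(!x5 || !x5) || !x5 && x5 || !x2)
= x5 && !!(!(!x5 || !x5) || !x5 && x5 || !x2)
= x5 && !!(x5 && x5 || !x5 && x5 || !x2)
= x5 && !!(x5 || !x2)
= x5 && (x5 || !x2)
= x5

x5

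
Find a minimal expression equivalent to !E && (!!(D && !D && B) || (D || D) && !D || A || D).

!E && (A || D)

!E && (!!(D && !D && B) || (D || D) && !D || A || D)
= !E && (!!(D && !D && B) || D && !D || A || D)   — idempotence
= !E && (D && !D && B || D && !D || A || D)   — double negation
= !E && (D && !D || A || D)   — absorption
= !E && (A || D)   — complement / identity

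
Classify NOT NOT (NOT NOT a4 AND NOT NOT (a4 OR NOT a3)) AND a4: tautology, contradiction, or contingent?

NOT NOT (NOT NOT a4 AND NOT NOT (a4 OR NOT a3)) AND a4
= NOT (NOT a4 OR NOT (a4 OR NOT a3)) AND a4   (De Morgan)
= a4 AND (a4 OR NOT a3) AND a4   (De Morgan)
= a4 AND a4   (absorption)
= a4   (idempotence)
This depends on a4, so it is not a constant.

contingent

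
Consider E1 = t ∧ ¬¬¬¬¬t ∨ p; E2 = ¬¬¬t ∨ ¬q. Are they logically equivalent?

E1: t ∧ ¬¬¬¬¬t ∨ p
    = t ∧ ¬¬¬t ∨ p   [double negation]
    = t ∧ ¬t ∨ p   [double negation]
    = p   [complement / identity]
E2: ¬¬¬t ∨ ¬q
    = ¬t ∨ ¬q   [double negation]
These differ: at p=0, q=0, t=0, E1 = 0 but E2 = 1.

No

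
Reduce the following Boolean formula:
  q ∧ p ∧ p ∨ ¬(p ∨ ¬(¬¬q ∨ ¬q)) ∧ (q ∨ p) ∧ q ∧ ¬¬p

q ∧ p ∧ p ∨ ¬(p ∨ ¬(¬¬q ∨ ¬q)) ∧ (q ∨ p) ∧ q ∧ ¬¬p
= q ∧ p ∧ p ∨ ¬(p ∨ ¬q ∧ q) ∧ (q ∨ p) ∧ q ∧ ¬¬p
= q ∧ p ∧ p ∨ ¬p ∧ (q ∨ p) ∧ q ∧ ¬¬p
= q ∧ p ∧ p ∨ ¬p ∧ (q ∨ p) ∧ q ∧ p
= q ∧ p ∧ p ∨ ¬p ∧ q ∧ p
= q ∧ p

q ∧ p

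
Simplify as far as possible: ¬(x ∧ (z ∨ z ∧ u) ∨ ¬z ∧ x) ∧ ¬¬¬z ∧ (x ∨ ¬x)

¬x ∧ ¬z

¬(x ∧ (z ∨ z ∧ u) ∨ ¬z ∧ x) ∧ ¬¬¬z ∧ (x ∨ ¬x)
= ¬(x ∧ z ∨ ¬z ∧ x) ∧ ¬¬¬z ∧ (x ∨ ¬x)   (absorption)
= ¬(x ∧ z ∨ ¬z ∧ x) ∧ ¬¬¬z   (complement / identity)
= ¬x ∧ ¬¬¬z   (distribution)
= ¬x ∧ ¬z   (double negation)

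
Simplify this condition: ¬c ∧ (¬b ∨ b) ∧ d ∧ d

¬c ∧ (¬b ∨ b) ∧ d ∧ d
= ¬c ∧ d ∧ d   (complement / identity)
= ¬c ∧ d   (idempotence)

¬c ∧ d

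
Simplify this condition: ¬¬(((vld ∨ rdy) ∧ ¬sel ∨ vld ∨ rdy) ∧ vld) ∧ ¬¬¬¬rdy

¬¬(((vld ∨ rdy) ∧ ¬sel ∨ vld ∨ rdy) ∧ vld) ∧ ¬¬¬¬rdy
= ¬¬(((vld ∨ rdy) ∧ ¬sel ∨ vld ∨ rdy) ∧ vld) ∧ ¬¬rdy   — double negation
= ¬¬((vld ∨ rdy) ∧ vld) ∧ ¬¬rdy   — absorption
= (vld ∨ rdy) ∧ vld ∧ ¬¬rdy   — double negation
= (vld ∨ rdy) ∧ vld ∧ rdy   — double negation
= vld ∧ rdy   — absorption

vld ∧ rdy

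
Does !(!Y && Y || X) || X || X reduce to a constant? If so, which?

yes, True

!(!Y && Y || X) || X || X
= !(!Y && Y || X) || X   — idempotence
= !X || X   — complement / identity
= true   — complement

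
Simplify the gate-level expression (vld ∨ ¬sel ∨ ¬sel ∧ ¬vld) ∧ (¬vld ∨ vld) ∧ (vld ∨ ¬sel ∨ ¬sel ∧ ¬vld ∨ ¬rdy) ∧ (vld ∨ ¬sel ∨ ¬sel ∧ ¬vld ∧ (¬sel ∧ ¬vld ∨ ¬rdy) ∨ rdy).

(vld ∨ ¬sel ∨ ¬sel ∧ ¬vld) ∧ (¬vld ∨ vld) ∧ (vld ∨ ¬sel ∨ ¬sel ∧ ¬vld ∨ ¬rdy) ∧ (vld ∨ ¬sel ∨ ¬sel ∧ ¬vld ∧ (¬sel ∧ ¬vld ∨ ¬rdy) ∨ rdy)
= (vld ∨ ¬sel ∨ ¬sel ∧ ¬vld) ∧ (vld ∨ ¬sel ∨ ¬sel ∧ ¬vld ∨ ¬rdy) ∧ (vld ∨ ¬sel ∨ ¬sel ∧ ¬vld ∧ (¬sel ∧ ¬vld ∨ ¬rdy) ∨ rdy)
= (vld ∨ ¬sel ∨ ¬sel ∧ ¬vld) ∧ (vld ∨ ¬sel ∨ ¬sel ∧ ¬vld ∧ (¬sel ∧ ¬vld ∨ ¬rdy) ∨ rdy)
= (vld ∨ ¬sel ∨ ¬sel ∧ ¬vld) ∧ (vld ∨ ¬sel ∨ ¬sel ∧ ¬vld ∨ rdy)
= vld ∨ ¬sel ∨ ¬sel ∧ ¬vld
= vld ∨ ¬sel

vld ∨ ¬sel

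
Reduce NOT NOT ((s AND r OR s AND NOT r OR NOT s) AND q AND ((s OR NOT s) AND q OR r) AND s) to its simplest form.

q AND s

NOT NOT ((s AND r OR s AND NOT r OR NOT s) AND q AND ((s OR NOT s) AND q OR r) AND s)
= NOT NOT ((s OR NOT s) AND q AND ((s OR NOT s) AND q OR r) AND s)   [distribution]
= NOT NOT ((s OR NOT s) AND q AND s)   [absorption]
= NOT NOT (q AND s)   [complement / identity]
= q AND s   [double negation]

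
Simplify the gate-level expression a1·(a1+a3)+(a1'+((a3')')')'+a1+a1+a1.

a1·(a1+a3)+(a1'+((a3')')')'+a1+a1+a1
= a1+(a1'+((a3')')')'+a1+a1+a1
= a1+(a1'+a3')'+a1+a1+a1
= a1+a1·a3+a1+a1+a1
= a1+a1+a1+a1
= a1+a1
= a1

a1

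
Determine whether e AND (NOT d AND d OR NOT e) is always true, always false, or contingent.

e AND (NOT d AND d OR NOT e)
= e AND NOT e   [complement / identity]
= FALSE   [complement]

always false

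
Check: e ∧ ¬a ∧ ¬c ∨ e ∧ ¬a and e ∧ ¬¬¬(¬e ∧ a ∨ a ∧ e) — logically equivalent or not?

Yes

E1: e ∧ ¬a ∧ ¬c ∨ e ∧ ¬a
    = e ∧ ¬a   (absorption)
E2: e ∧ ¬¬¬(¬e ∧ a ∨ a ∧ e)
    = e ∧ ¬(¬e ∧ a ∨ a ∧ e)   (double negation)
    = e ∧ ¬a   (distribution)
Both reduce to e ∧ ¬a, so they are equivalent.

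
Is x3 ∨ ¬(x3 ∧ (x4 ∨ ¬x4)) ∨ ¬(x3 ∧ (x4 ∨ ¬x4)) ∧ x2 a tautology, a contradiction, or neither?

tautology

x3 ∨ ¬(x3 ∧ (x4 ∨ ¬x4)) ∨ ¬(x3 ∧ (x4 ∨ ¬x4)) ∧ x2
= x3 ∨ ¬(x3 ∧ (x4 ∨ ¬x4))
= x3 ∨ ¬x3
= True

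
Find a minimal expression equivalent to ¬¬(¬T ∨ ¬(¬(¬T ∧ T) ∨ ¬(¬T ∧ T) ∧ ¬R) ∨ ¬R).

¬T ∨ ¬R

¬¬(¬T ∨ ¬(¬(¬T ∧ T) ∨ ¬(¬T ∧ T) ∧ ¬R) ∨ ¬R)
= ¬¬(¬T ∨ ¬¬(¬T ∧ T) ∨ ¬R)
= ¬T ∨ ¬¬(¬T ∧ T) ∨ ¬R
= ¬T ∨ ¬T ∧ T ∨ ¬R
= ¬T ∨ ¬R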